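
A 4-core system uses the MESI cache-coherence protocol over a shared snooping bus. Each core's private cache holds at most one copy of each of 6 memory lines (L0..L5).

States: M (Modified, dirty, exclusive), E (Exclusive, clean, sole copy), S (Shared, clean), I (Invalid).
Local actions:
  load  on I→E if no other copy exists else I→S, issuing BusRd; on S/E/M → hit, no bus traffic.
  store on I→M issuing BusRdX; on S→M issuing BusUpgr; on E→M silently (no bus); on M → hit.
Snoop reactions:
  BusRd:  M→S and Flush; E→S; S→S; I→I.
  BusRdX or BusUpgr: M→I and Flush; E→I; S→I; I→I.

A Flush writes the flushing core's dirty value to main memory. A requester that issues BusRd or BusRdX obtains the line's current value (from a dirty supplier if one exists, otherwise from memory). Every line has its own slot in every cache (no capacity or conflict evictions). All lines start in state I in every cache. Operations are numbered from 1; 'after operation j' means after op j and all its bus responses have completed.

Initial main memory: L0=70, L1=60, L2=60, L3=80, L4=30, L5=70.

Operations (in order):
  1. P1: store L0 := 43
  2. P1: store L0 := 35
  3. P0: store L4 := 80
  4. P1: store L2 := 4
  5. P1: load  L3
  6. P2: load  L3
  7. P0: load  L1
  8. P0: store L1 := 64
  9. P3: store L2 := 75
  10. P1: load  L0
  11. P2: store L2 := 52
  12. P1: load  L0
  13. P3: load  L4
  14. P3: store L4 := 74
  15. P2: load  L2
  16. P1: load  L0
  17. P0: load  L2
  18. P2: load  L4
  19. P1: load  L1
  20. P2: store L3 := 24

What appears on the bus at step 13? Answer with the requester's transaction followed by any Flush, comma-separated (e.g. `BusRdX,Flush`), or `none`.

bus = BusRd,Flush

[1] P1: store L0 := 43 | P0:I, P1:M(43), P2:I, P3:I | bus: BusRdX
[2] P1: store L0 := 35 | P0:I, P1:M(35), P2:I, P3:I | bus: none
[3] P0: store L4 := 80 | P0:M(80), P1:I, P2:I, P3:I | bus: BusRdX
[4] P1: store L2 := 4 | P0:I, P1:M(4), P2:I, P3:I | bus: BusRdX
[5] P1: load  L3 | P0:I, P1:E(80), P2:I, P3:I | bus: BusRd
[6] P2: load  L3 | P0:I, P1:S(80), P2:S(80), P3:I | bus: BusRd
[7] P0: load  L1 | P0:E(60), P1:I, P2:I, P3:I | bus: BusRd
[8] P0: store L1 := 64 | P0:M(64), P1:I, P2:I, P3:I | bus: none
[9] P3: store L2 := 75 | P0:I, P1:I, P2:I, P3:M(75) | bus: BusRdX,Flush
[10] P1: load  L0 | P0:I, P1:M(35), P2:I, P3:I | bus: none
[11] P2: store L2 := 52 | P0:I, P1:I, P2:M(52), P3:I | bus: BusRdX,Flush
[12] P1: load  L0 | P0:I, P1:M(35), P2:I, P3:I | bus: none
[13] P3: load  L4 | P0:S(80), P1:I, P2:I, P3:S(80) | bus: BusRd,Flush
[14] P3: store L4 := 74 | P0:I, P1:I, P2:I, P3:M(74) | bus: BusUpgr
[15] P2: load  L2 | P0:I, P1:I, P2:M(52), P3:I | bus: none
[16] P1: load  L0 | P0:I, P1:M(35), P2:I, P3:I | bus: none
[17] P0: load  L2 | P0:S(52), P1:I, P2:S(52), P3:I | bus: BusRd,Flush
[18] P2: load  L4 | P0:I, P1:I, P2:S(74), P3:S(74) | bus: BusRd,Flush
[19] P1: load  L1 | P0:S(64), P1:S(64), P2:I, P3:I | bus: BusRd,Flush
[20] P2: store L3 := 24 | P0:I, P1:I, P2:M(24), P3:I | bus: BusUpgr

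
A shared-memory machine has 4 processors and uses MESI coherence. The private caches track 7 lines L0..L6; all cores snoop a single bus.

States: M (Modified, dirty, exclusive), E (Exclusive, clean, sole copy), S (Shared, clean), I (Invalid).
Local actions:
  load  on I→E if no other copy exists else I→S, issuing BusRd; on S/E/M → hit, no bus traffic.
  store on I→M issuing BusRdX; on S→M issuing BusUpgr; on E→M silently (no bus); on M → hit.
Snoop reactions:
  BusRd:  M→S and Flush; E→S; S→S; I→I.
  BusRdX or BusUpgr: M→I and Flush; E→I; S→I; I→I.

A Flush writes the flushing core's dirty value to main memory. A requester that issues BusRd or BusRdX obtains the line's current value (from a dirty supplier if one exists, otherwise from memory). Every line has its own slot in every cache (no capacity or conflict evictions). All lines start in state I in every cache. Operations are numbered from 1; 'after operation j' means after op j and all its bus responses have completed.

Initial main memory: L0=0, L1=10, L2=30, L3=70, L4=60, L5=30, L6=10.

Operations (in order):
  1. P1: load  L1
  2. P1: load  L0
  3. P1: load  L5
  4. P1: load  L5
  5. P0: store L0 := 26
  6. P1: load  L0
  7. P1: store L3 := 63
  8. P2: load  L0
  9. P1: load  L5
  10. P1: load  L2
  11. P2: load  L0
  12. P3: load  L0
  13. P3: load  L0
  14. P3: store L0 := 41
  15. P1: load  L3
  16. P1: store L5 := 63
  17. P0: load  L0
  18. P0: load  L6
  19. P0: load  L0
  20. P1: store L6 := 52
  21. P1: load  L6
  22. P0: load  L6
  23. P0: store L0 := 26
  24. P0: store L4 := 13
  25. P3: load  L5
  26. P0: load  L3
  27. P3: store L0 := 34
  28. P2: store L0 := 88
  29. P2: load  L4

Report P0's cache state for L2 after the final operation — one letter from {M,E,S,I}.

[1] P1: load  L1 | P0:I, P1:E(10), P2:I, P3:I | bus: BusRd
[2] P1: load  L0 | P0:I, P1:E(0), P2:I, P3:I | bus: BusRd
[3] P1: load  L5 | P0:I, P1:E(30), P2:I, P3:I | bus: BusRd
[4] P1: load  L5 | P0:I, P1:E(30), P2:I, P3:I | bus: none
[5] P0: store L0 := 26 | P0:M(26), P1:I, P2:I, P3:I | bus: BusRdX
[6] P1: load  L0 | P0:S(26), P1:S(26), P2:I, P3:I | bus: BusRd,Flush
[7] P1: store L3 := 63 | P0:I, P1:M(63), P2:I, P3:I | bus: BusRdX
[8] P2: load  L0 | P0:S(26), P1:S(26), P2:S(26), P3:I | bus: BusRd
[9] P1: load  L5 | P0:I, P1:E(30), P2:I, P3:I | bus: none
[10] P1: load  L2 | P0:I, P1:E(30), P2:I, P3:I | bus: BusRd
[11] P2: load  L0 | P0:S(26), P1:S(26), P2:S(26), P3:I | bus: none
[12] P3: load  L0 | P0:S(26), P1:S(26), P2:S(26), P3:S(26) | bus: BusRd
[13] P3: load  L0 | P0:S(26), P1:S(26), P2:S(26), P3:S(26) | bus: none
[14] P3: store L0 := 41 | P0:I, P1:I, P2:I, P3:M(41) | bus: BusUpgr
[15] P1: load  L3 | P0:I, P1:M(63), P2:I, P3:I | bus: none
[16] P1: store L5 := 63 | P0:I, P1:M(63), P2:I, P3:I | bus: none
[17] P0: load  L0 | P0:S(41), P1:I, P2:I, P3:S(41) | bus: BusRd,Flush
[18] P0: load  L6 | P0:E(10), P1:I, P2:I, P3:I | bus: BusRd
[19] P0: load  L0 | P0:S(41), P1:I, P2:I, P3:S(41) | bus: none
[20] P1: store L6 := 52 | P0:I, P1:M(52), P2:I, P3:I | bus: BusRdX
[21] P1: load  L6 | P0:I, P1:M(52), P2:I, P3:I | bus: none
[22] P0: load  L6 | P0:S(52), P1:S(52), P2:I, P3:I | bus: BusRd,Flush
[23] P0: store L0 := 26 | P0:M(26), P1:I, P2:I, P3:I | bus: BusUpgr
[24] P0: store L4 := 13 | P0:M(13), P1:I, P2:I, P3:I | bus: BusRdX
[25] P3: load  L5 | P0:I, P1:S(63), P2:I, P3:S(63) | bus: BusRd,Flush
[26] P0: load  L3 | P0:S(63), P1:S(63), P2:I, P3:I | bus: BusRd,Flush
[27] P3: store L0 := 34 | P0:I, P1:I, P2:I, P3:M(34) | bus: BusRdX,Flush
[28] P2: store L0 := 88 | P0:I, P1:I, P2:M(88), P3:I | bus: BusRdX,Flush
[29] P2: load  L4 | P0:S(13), P1:I, P2:S(13), P3:I | bus: BusRd,Flush

state = I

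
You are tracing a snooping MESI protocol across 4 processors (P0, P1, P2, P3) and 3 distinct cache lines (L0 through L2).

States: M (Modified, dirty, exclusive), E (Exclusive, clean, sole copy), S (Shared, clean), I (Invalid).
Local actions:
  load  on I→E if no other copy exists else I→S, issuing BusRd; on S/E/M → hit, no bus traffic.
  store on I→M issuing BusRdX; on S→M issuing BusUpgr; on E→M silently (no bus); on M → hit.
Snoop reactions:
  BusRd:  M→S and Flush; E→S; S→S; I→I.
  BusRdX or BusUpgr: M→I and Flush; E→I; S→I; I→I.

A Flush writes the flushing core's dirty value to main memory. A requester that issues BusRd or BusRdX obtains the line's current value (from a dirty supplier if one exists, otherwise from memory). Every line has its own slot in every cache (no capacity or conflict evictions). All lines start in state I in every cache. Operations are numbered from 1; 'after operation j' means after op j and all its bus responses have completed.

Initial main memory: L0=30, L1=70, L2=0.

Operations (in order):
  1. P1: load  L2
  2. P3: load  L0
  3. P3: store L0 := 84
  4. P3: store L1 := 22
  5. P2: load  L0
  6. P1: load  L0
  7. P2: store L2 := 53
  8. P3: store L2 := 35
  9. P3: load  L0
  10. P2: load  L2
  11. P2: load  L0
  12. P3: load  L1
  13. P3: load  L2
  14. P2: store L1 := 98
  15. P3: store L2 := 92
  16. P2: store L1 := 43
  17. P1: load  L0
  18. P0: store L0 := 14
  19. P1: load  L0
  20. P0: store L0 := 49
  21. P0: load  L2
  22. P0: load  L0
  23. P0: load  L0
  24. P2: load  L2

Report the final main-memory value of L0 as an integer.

  op1 P1: load  L2 → I/E/I/I on L2; bus BusRd; mem=0
  op2 P3: load  L0 → I/I/I/E on L0; bus BusRd; mem=30
  op3 P3: store L0 := 84 → I/I/I/M on L0; bus (none); mem=30
  op4 P3: store L1 := 22 → I/I/I/M on L1; bus BusRdX; mem=70
  op5 P2: load  L0 → I/I/S/S on L0; bus BusRd Flush; mem=84
  op6 P1: load  L0 → I/S/S/S on L0; bus BusRd; mem=84
  op7 P2: store L2 := 53 → I/I/M/I on L2; bus BusRdX; mem=0
  op8 P3: store L2 := 35 → I/I/I/M on L2; bus BusRdX Flush; mem=53
  op9 P3: load  L0 → I/S/S/S on L0; bus (none); mem=84
  op10 P2: load  L2 → I/I/S/S on L2; bus BusRd Flush; mem=35
  op11 P2: load  L0 → I/S/S/S on L0; bus (none); mem=84
  op12 P3: load  L1 → I/I/I/M on L1; bus (none); mem=70
  op13 P3: load  L2 → I/I/S/S on L2; bus (none); mem=35
  op14 P2: store L1 := 98 → I/I/M/I on L1; bus BusRdX Flush; mem=22
  op15 P3: store L2 := 92 → I/I/I/M on L2; bus BusUpgr; mem=35
  op16 P2: store L1 := 43 → I/I/M/I on L1; bus (none); mem=22
  op17 P1: load  L0 → I/S/S/S on L0; bus (none); mem=84
  op18 P0: store L0 := 14 → M/I/I/I on L0; bus BusRdX; mem=84
  op19 P1: load  L0 → S/S/I/I on L0; bus BusRd Flush; mem=14
  op20 P0: store L0 := 49 → M/I/I/I on L0; bus BusUpgr; mem=14
  op21 P0: load  L2 → S/I/I/S on L2; bus BusRd Flush; mem=92
  op22 P0: load  L0 → M/I/I/I on L0; bus (none); mem=14
  op23 P0: load  L0 → M/I/I/I on L0; bus (none); mem=14
  op24 P2: load  L2 → S/I/S/S on L2; bus BusRd; mem=92

memory[L0] = 14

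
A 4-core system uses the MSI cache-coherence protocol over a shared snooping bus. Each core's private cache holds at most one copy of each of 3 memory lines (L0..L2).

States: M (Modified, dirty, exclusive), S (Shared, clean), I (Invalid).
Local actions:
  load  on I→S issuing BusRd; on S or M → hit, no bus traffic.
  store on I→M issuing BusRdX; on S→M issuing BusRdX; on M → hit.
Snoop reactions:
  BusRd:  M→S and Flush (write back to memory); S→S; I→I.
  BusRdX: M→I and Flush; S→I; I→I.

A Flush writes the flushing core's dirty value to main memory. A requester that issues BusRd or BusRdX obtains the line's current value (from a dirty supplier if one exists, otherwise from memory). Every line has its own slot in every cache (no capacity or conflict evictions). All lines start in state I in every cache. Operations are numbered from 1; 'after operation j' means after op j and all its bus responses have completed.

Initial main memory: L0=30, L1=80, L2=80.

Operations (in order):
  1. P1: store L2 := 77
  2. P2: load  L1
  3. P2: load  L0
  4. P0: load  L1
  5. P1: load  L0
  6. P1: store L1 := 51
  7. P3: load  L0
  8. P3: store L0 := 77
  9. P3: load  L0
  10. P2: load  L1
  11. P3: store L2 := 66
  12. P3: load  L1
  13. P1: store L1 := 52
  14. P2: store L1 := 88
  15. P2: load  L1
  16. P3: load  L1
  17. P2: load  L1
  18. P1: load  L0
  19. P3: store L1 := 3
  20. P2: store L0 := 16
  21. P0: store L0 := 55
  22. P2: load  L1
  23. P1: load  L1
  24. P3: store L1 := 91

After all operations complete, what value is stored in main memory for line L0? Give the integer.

[1] P1: store L2 := 77 | P0:I, P1:M(77), P2:I, P3:I | bus: BusRdX
[2] P2: load  L1 | P0:I, P1:I, P2:S(80), P3:I | bus: BusRd
[3] P2: load  L0 | P0:I, P1:I, P2:S(30), P3:I | bus: BusRd
[4] P0: load  L1 | P0:S(80), P1:I, P2:S(80), P3:I | bus: BusRd
[5] P1: load  L0 | P0:I, P1:S(30), P2:S(30), P3:I | bus: BusRd
[6] P1: store L1 := 51 | P0:I, P1:M(51), P2:I, P3:I | bus: BusRdX
[7] P3: load  L0 | P0:I, P1:S(30), P2:S(30), P3:S(30) | bus: BusRd
[8] P3: store L0 := 77 | P0:I, P1:I, P2:I, P3:M(77) | bus: BusRdX
[9] P3: load  L0 | P0:I, P1:I, P2:I, P3:M(77) | bus: none
[10] P2: load  L1 | P0:I, P1:S(51), P2:S(51), P3:I | bus: BusRd,Flush
[11] P3: store L2 := 66 | P0:I, P1:I, P2:I, P3:M(66) | bus: BusRdX,Flush
[12] P3: load  L1 | P0:I, P1:S(51), P2:S(51), P3:S(51) | bus: BusRd
[13] P1: store L1 := 52 | P0:I, P1:M(52), P2:I, P3:I | bus: BusRdX
[14] P2: store L1 := 88 | P0:I, P1:I, P2:M(88), P3:I | bus: BusRdX,Flush
[15] P2: load  L1 | P0:I, P1:I, P2:M(88), P3:I | bus: none
[16] P3: load  L1 | P0:I, P1:I, P2:S(88), P3:S(88) | bus: BusRd,Flush
[17] P2: load  L1 | P0:I, P1:I, P2:S(88), P3:S(88) | bus: none
[18] P1: load  L0 | P0:I, P1:S(77), P2:I, P3:S(77) | bus: BusRd,Flush
[19] P3: store L1 := 3 | P0:I, P1:I, P2:I, P3:M(3) | bus: BusRdX
[20] P2: store L0 := 16 | P0:I, P1:I, P2:M(16), P3:I | bus: BusRdX
[21] P0: store L0 := 55 | P0:M(55), P1:I, P2:I, P3:I | bus: BusRdX,Flush
[22] P2: load  L1 | P0:I, P1:I, P2:S(3), P3:S(3) | bus: BusRd,Flush
[23] P1: load  L1 | P0:I, P1:S(3), P2:S(3), P3:S(3) | bus: BusRd
[24] P3: store L1 := 91 | P0:I, P1:I, P2:I, P3:M(91) | bus: BusRdX

memory[L0] = 16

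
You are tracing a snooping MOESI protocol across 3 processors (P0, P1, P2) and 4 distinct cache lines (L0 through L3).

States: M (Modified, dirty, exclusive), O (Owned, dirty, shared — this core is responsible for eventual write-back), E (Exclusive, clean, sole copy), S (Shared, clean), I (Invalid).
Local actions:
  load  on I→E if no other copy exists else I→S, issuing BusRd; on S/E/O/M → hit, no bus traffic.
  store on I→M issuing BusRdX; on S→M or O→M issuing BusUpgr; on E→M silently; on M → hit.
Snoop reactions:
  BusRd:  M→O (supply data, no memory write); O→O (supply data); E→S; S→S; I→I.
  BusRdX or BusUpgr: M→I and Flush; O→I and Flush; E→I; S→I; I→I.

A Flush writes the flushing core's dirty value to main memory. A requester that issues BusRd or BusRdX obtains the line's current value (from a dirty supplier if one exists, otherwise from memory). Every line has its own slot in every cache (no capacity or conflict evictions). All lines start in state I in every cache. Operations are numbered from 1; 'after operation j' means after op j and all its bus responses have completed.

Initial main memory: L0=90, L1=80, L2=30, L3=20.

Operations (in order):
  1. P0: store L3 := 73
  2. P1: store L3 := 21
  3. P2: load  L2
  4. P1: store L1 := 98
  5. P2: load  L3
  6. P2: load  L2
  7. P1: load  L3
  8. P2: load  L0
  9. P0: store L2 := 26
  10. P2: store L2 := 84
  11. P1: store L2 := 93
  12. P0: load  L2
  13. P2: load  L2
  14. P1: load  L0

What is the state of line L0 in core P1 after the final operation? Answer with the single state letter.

state = S

step 1: P0: store L3 := 73  ⟶  MII  (L3)  txn=BusRdX  M[L3]=20
step 2: P1: store L3 := 21  ⟶  IMI  (L3)  txn=BusRdX+Flush  M[L3]=73
step 3: P2: load  L2  ⟶  IIE  (L2)  txn=BusRd  M[L2]=30
step 4: P1: store L1 := 98  ⟶  IMI  (L1)  txn=BusRdX  M[L1]=80
step 5: P2: load  L3  ⟶  IOS  (L3)  txn=BusRd  M[L3]=73
step 6: P2: load  L2  ⟶  IIE  (L2)  txn=∅  M[L2]=30
step 7: P1: load  L3  ⟶  IOS  (L3)  txn=∅  M[L3]=73
step 8: P2: load  L0  ⟶  IIE  (L0)  txn=BusRd  M[L0]=90
step 9: P0: store L2 := 26  ⟶  MII  (L2)  txn=BusRdX  M[L2]=30
step 10: P2: store L2 := 84  ⟶  IIM  (L2)  txn=BusRdX+Flush  M[L2]=26
step 11: P1: store L2 := 93  ⟶  IMI  (L2)  txn=BusRdX+Flush  M[L2]=84
step 12: P0: load  L2  ⟶  SOI  (L2)  txn=BusRd  M[L2]=84
step 13: P2: load  L2  ⟶  SOS  (L2)  txn=BusRd  M[L2]=84
step 14: P1: load  L0  ⟶  ISS  (L0)  txn=BusRd  M[L0]=90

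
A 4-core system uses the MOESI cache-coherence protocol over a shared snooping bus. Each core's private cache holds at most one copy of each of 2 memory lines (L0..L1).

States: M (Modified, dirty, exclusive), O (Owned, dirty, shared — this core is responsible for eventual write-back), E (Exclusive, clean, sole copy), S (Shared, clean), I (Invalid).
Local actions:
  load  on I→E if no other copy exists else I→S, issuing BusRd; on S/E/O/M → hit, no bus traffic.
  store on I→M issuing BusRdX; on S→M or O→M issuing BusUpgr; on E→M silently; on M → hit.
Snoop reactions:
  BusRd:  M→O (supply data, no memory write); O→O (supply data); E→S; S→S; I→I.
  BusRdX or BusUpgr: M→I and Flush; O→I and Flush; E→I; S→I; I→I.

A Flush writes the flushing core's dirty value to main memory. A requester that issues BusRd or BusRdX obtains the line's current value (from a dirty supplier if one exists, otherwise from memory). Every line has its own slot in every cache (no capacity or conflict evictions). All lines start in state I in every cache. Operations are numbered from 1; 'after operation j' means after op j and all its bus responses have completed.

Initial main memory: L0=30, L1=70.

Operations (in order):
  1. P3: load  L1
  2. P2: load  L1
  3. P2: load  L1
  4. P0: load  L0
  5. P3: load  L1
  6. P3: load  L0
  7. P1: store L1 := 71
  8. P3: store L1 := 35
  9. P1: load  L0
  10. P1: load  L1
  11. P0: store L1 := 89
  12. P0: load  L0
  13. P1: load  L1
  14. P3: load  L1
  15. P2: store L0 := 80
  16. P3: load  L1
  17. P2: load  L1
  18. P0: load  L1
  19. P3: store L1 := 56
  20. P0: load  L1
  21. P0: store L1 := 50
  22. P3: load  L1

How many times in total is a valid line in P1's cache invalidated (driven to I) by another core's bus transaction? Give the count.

invalidations = 4

  op1 P3: load  L1 → I/I/I/E on L1; bus BusRd; mem=70
  op2 P2: load  L1 → I/I/S/S on L1; bus BusRd; mem=70
  op3 P2: load  L1 → I/I/S/S on L1; bus (none); mem=70
  op4 P0: load  L0 → E/I/I/I on L0; bus BusRd; mem=30
  op5 P3: load  L1 → I/I/S/S on L1; bus (none); mem=70
  op6 P3: load  L0 → S/I/I/S on L0; bus BusRd; mem=30
  op7 P1: store L1 := 71 → I/M/I/I on L1; bus BusRdX; mem=70
  op8 P3: store L1 := 35 → I/I/I/M on L1; bus BusRdX Flush; mem=71
  op9 P1: load  L0 → S/S/I/S on L0; bus BusRd; mem=30
  op10 P1: load  L1 → I/S/I/O on L1; bus BusRd; mem=71
  op11 P0: store L1 := 89 → M/I/I/I on L1; bus BusRdX Flush; mem=35
  op12 P0: load  L0 → S/S/I/S on L0; bus (none); mem=30
  op13 P1: load  L1 → O/S/I/I on L1; bus BusRd; mem=35
  op14 P3: load  L1 → O/S/I/S on L1; bus BusRd; mem=35
  op15 P2: store L0 := 80 → I/I/M/I on L0; bus BusRdX; mem=30
  op16 P3: load  L1 → O/S/I/S on L1; bus (none); mem=35
  op17 P2: load  L1 → O/S/S/S on L1; bus BusRd; mem=35
  op18 P0: load  L1 → O/S/S/S on L1; bus (none); mem=35
  op19 P3: store L1 := 56 → I/I/I/M on L1; bus BusUpgr Flush; mem=89
  op20 P0: load  L1 → S/I/I/O on L1; bus BusRd; mem=89
  op21 P0: store L1 := 50 → M/I/I/I on L1; bus BusUpgr Flush; mem=56
  op22 P3: load  L1 → O/I/I/S on L1; bus BusRd; mem=56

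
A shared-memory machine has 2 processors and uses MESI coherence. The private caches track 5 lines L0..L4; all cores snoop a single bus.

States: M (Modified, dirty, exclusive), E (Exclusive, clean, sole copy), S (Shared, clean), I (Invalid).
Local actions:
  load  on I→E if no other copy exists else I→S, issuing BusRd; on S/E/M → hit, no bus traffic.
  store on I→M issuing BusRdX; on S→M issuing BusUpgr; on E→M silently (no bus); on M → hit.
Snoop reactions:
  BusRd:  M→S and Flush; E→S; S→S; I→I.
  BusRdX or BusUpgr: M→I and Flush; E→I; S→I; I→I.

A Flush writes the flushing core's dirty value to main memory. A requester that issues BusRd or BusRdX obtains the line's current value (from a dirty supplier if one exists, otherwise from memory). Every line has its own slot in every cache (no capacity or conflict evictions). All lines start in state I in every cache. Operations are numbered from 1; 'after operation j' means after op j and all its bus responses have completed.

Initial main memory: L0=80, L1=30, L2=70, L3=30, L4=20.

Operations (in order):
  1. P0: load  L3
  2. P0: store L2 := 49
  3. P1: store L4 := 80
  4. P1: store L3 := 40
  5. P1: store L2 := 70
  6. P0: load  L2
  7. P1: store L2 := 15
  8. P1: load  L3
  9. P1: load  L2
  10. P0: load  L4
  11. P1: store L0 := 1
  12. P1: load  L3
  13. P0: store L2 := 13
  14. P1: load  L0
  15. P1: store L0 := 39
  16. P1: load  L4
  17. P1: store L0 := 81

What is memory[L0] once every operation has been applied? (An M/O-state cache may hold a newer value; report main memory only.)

step 1: P0: load  L3  ⟶  EI  (L3)  txn=BusRd  M[L3]=30
step 2: P0: store L2 := 49  ⟶  MI  (L2)  txn=BusRdX  M[L2]=70
step 3: P1: store L4 := 80  ⟶  IM  (L4)  txn=BusRdX  M[L4]=20
step 4: P1: store L3 := 40  ⟶  IM  (L3)  txn=BusRdX  M[L3]=30
step 5: P1: store L2 := 70  ⟶  IM  (L2)  txn=BusRdX+Flush  M[L2]=49
step 6: P0: load  L2  ⟶  SS  (L2)  txn=BusRd+Flush  M[L2]=70
step 7: P1: store L2 := 15  ⟶  IM  (L2)  txn=BusUpgr  M[L2]=70
step 8: P1: load  L3  ⟶  IM  (L3)  txn=∅  M[L3]=30
step 9: P1: load  L2  ⟶  IM  (L2)  txn=∅  M[L2]=70
step 10: P0: load  L4  ⟶  SS  (L4)  txn=BusRd+Flush  M[L4]=80
step 11: P1: store L0 := 1  ⟶  IM  (L0)  txn=BusRdX  M[L0]=80
step 12: P1: load  L3  ⟶  IM  (L3)  txn=∅  M[L3]=30
step 13: P0: store L2 := 13  ⟶  MI  (L2)  txn=BusRdX+Flush  M[L2]=15
step 14: P1: load  L0  ⟶  IM  (L0)  txn=∅  M[L0]=80
step 15: P1: store L0 := 39  ⟶  IM  (L0)  txn=∅  M[L0]=80
step 16: P1: load  L4  ⟶  SS  (L4)  txn=∅  M[L4]=80
step 17: P1: store L0 := 81  ⟶  IM  (L0)  txn=∅  M[L0]=80

memory[L0] = 80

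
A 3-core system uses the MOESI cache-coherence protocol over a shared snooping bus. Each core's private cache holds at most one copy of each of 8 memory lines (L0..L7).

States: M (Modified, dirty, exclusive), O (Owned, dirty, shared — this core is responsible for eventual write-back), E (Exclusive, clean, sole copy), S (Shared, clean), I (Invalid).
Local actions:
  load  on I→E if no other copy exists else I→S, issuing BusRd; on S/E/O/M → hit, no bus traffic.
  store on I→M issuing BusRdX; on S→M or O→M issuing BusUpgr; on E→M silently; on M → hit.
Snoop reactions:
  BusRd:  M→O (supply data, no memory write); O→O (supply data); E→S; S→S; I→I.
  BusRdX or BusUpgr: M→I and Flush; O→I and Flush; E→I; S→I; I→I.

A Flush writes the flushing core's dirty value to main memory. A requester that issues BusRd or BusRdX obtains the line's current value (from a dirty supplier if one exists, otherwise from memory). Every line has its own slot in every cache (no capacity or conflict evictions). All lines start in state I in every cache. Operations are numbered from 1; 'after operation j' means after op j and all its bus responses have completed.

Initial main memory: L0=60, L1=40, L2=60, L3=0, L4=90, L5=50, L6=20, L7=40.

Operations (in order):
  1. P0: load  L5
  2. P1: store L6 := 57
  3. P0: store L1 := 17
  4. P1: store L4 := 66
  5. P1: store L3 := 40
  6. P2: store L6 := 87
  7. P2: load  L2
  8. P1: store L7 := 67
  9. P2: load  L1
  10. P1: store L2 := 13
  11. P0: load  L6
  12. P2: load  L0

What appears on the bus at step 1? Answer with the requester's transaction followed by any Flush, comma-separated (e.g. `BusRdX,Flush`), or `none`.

1. P0: load  L5  bus=[BusRd]  L5: P0=E P1=I P2=I  mem[L5]=50
2. P1: store L6 := 57  bus=[BusRdX]  L6: P0=I P1=M P2=I  mem[L6]=20
3. P0: store L1 := 17  bus=[BusRdX]  L1: P0=M P1=I P2=I  mem[L1]=40
4. P1: store L4 := 66  bus=[BusRdX]  L4: P0=I P1=M P2=I  mem[L4]=90
5. P1: store L3 := 40  bus=[BusRdX]  L3: P0=I P1=M P2=I  mem[L3]=0
6. P2: store L6 := 87  bus=[BusRdX,Flush]  L6: P0=I P1=I P2=M  mem[L6]=57
7. P2: load  L2  bus=[BusRd]  L2: P0=I P1=I P2=E  mem[L2]=60
8. P1: store L7 := 67  bus=[BusRdX]  L7: P0=I P1=M P2=I  mem[L7]=40
9. P2: load  L1  bus=[BusRd]  L1: P0=O P1=I P2=S  mem[L1]=40
10. P1: store L2 := 13  bus=[BusRdX]  L2: P0=I P1=M P2=I  mem[L2]=60
11. P0: load  L6  bus=[BusRd]  L6: P0=S P1=I P2=O  mem[L6]=57
12. P2: load  L0  bus=[BusRd]  L0: P0=I P1=I P2=E  mem[L0]=60

bus = BusRd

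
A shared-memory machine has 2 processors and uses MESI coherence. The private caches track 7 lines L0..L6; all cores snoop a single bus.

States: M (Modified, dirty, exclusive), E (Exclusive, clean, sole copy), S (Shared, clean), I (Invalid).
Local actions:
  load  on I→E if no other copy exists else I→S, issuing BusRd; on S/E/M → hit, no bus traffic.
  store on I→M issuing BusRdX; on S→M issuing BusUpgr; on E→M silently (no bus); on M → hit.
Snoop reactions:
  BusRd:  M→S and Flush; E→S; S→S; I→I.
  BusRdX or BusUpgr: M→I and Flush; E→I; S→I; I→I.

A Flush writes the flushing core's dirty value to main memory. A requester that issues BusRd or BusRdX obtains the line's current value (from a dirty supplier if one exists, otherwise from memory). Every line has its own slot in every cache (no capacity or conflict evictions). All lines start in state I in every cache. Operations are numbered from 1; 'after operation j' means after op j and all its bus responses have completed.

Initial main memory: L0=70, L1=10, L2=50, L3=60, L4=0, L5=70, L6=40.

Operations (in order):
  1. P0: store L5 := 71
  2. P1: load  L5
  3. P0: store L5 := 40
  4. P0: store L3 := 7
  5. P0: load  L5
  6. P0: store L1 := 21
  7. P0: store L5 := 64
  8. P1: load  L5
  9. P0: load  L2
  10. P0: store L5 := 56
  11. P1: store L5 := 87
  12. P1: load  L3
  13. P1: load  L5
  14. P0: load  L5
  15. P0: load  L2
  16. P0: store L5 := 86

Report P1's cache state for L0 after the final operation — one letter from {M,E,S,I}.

state = I

step 1: P0: store L5 := 71  ⟶  MI  (L5)  txn=BusRdX  M[L5]=70
step 2: P1: load  L5  ⟶  SS  (L5)  txn=BusRd+Flush  M[L5]=71
step 3: P0: store L5 := 40  ⟶  MI  (L5)  txn=BusUpgr  M[L5]=71
step 4: P0: store L3 := 7  ⟶  MI  (L3)  txn=BusRdX  M[L3]=60
step 5: P0: load  L5  ⟶  MI  (L5)  txn=∅  M[L5]=71
step 6: P0: store L1 := 21  ⟶  MI  (L1)  txn=BusRdX  M[L1]=10
step 7: P0: store L5 := 64  ⟶  MI  (L5)  txn=∅  M[L5]=71
step 8: P1: load  L5  ⟶  SS  (L5)  txn=BusRd+Flush  M[L5]=64
step 9: P0: load  L2  ⟶  EI  (L2)  txn=BusRd  M[L2]=50
step 10: P0: store L5 := 56  ⟶  MI  (L5)  txn=BusUpgr  M[L5]=64
step 11: P1: store L5 := 87  ⟶  IM  (L5)  txn=BusRdX+Flush  M[L5]=56
step 12: P1: load  L3  ⟶  SS  (L3)  txn=BusRd+Flush  M[L3]=7
step 13: P1: load  L5  ⟶  IM  (L5)  txn=∅  M[L5]=56
step 14: P0: load  L5  ⟶  SS  (L5)  txn=BusRd+Flush  M[L5]=87
step 15: P0: load  L2  ⟶  EI  (L2)  txn=∅  M[L2]=50
step 16: P0: store L5 := 86  ⟶  MI  (L5)  txn=BusUpgr  M[L5]=87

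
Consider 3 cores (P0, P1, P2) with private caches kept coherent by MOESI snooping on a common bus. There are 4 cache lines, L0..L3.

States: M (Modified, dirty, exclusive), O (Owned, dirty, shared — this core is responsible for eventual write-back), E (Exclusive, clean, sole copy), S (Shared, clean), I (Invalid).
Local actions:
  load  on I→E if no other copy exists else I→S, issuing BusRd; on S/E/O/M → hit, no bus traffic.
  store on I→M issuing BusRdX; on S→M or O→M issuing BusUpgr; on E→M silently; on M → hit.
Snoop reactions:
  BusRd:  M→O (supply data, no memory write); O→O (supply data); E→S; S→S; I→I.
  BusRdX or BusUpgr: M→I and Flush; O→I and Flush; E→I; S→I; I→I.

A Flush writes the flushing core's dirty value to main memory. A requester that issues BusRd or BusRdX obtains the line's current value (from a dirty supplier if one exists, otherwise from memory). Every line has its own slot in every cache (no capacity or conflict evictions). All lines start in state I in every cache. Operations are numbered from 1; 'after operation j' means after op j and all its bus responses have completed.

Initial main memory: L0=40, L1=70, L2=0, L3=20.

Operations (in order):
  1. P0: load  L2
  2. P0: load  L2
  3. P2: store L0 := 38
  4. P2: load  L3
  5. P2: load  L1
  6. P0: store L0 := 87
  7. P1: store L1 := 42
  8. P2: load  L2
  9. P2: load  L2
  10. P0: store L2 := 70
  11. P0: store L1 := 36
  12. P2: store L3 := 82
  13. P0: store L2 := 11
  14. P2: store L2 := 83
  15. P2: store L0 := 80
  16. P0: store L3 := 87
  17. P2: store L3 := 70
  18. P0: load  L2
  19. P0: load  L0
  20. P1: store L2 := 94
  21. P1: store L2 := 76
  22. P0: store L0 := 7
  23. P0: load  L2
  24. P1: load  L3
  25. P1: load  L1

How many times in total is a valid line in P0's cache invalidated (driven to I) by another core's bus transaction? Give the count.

1. P0: load  L2  bus=[BusRd]  L2: P0=E P1=I P2=I  mem[L2]=0
2. P0: load  L2  bus=[-]  L2: P0=E P1=I P2=I  mem[L2]=0
3. P2: store L0 := 38  bus=[BusRdX]  L0: P0=I P1=I P2=M  mem[L0]=40
4. P2: load  L3  bus=[BusRd]  L3: P0=I P1=I P2=E  mem[L3]=20
5. P2: load  L1  bus=[BusRd]  L1: P0=I P1=I P2=E  mem[L1]=70
6. P0: store L0 := 87  bus=[BusRdX,Flush]  L0: P0=M P1=I P2=I  mem[L0]=38
7. P1: store L1 := 42  bus=[BusRdX]  L1: P0=I P1=M P2=I  mem[L1]=70
8. P2: load  L2  bus=[BusRd]  L2: P0=S P1=I P2=S  mem[L2]=0
9. P2: load  L2  bus=[-]  L2: P0=S P1=I P2=S  mem[L2]=0
10. P0: store L2 := 70  bus=[BusUpgr]  L2: P0=M P1=I P2=I  mem[L2]=0
11. P0: store L1 := 36  bus=[BusRdX,Flush]  L1: P0=M P1=I P2=I  mem[L1]=42
12. P2: store L3 := 82  bus=[-]  L3: P0=I P1=I P2=M  mem[L3]=20
13. P0: store L2 := 11  bus=[-]  L2: P0=M P1=I P2=I  mem[L2]=0
14. P2: store L2 := 83  bus=[BusRdX,Flush]  L2: P0=I P1=I P2=M  mem[L2]=11
15. P2: store L0 := 80  bus=[BusRdX,Flush]  L0: P0=I P1=I P2=M  mem[L0]=87
16. P0: store L3 := 87  bus=[BusRdX,Flush]  L3: P0=M P1=I P2=I  mem[L3]=82
17. P2: store L3 := 70  bus=[BusRdX,Flush]  L3: P0=I P1=I P2=M  mem[L3]=87
18. P0: load  L2  bus=[BusRd]  L2: P0=S P1=I P2=O  mem[L2]=11
19. P0: load  L0  bus=[BusRd]  L0: P0=S P1=I P2=O  mem[L0]=87
20. P1: store L2 := 94  bus=[BusRdX,Flush]  L2: P0=I P1=M P2=I  mem[L2]=83
21. P1: store L2 := 76  bus=[-]  L2: P0=I P1=M P2=I  mem[L2]=83
22. P0: store L0 := 7  bus=[BusUpgr,Flush]  L0: P0=M P1=I P2=I  mem[L0]=80
23. P0: load  L2  bus=[BusRd]  L2: P0=S P1=O P2=I  mem[L2]=83
24. P1: load  L3  bus=[BusRd]  L3: P0=I P1=S P2=O  mem[L3]=87
25. P1: load  L1  bus=[BusRd]  L1: P0=O P1=S P2=I  mem[L1]=42

invalidations = 4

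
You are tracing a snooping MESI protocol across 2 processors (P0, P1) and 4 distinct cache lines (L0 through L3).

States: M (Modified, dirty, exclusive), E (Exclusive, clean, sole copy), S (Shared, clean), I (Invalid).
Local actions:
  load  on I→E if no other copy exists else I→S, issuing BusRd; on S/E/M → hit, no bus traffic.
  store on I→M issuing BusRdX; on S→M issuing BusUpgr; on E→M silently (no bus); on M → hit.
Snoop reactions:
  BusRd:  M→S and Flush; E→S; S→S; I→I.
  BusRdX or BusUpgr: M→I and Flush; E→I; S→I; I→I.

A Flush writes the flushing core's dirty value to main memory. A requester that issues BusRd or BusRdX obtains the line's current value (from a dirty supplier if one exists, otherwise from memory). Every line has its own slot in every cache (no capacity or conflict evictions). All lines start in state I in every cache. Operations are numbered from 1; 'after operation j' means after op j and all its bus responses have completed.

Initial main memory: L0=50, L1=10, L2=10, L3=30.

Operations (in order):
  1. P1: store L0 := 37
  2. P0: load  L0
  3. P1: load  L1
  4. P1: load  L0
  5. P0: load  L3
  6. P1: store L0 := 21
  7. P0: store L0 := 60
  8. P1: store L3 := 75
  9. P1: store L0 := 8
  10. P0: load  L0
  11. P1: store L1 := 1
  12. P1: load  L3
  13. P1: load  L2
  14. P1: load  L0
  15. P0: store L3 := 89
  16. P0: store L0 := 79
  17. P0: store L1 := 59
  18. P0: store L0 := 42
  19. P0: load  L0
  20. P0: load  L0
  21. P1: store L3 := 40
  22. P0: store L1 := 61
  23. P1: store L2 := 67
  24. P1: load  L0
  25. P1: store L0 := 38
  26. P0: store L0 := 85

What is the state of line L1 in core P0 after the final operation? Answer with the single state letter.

state = M

[1] P1: store L0 := 37 | P0:I, P1:M(37) | bus: BusRdX
[2] P0: load  L0 | P0:S(37), P1:S(37) | bus: BusRd,Flush
[3] P1: load  L1 | P0:I, P1:E(10) | bus: BusRd
[4] P1: load  L0 | P0:S(37), P1:S(37) | bus: none
[5] P0: load  L3 | P0:E(30), P1:I | bus: BusRd
[6] P1: store L0 := 21 | P0:I, P1:M(21) | bus: BusUpgr
[7] P0: store L0 := 60 | P0:M(60), P1:I | bus: BusRdX,Flush
[8] P1: store L3 := 75 | P0:I, P1:M(75) | bus: BusRdX
[9] P1: store L0 := 8 | P0:I, P1:M(8) | bus: BusRdX,Flush
[10] P0: load  L0 | P0:S(8), P1:S(8) | bus: BusRd,Flush
[11] P1: store L1 := 1 | P0:I, P1:M(1) | bus: none
[12] P1: load  L3 | P0:I, P1:M(75) | bus: none
[13] P1: load  L2 | P0:I, P1:E(10) | bus: BusRd
[14] P1: load  L0 | P0:S(8), P1:S(8) | bus: none
[15] P0: store L3 := 89 | P0:M(89), P1:I | bus: BusRdX,Flush
[16] P0: store L0 := 79 | P0:M(79), P1:I | bus: BusUpgr
[17] P0: store L1 := 59 | P0:M(59), P1:I | bus: BusRdX,Flush
[18] P0: store L0 := 42 | P0:M(42), P1:I | bus: none
[19] P0: load  L0 | P0:M(42), P1:I | bus: none
[20] P0: load  L0 | P0:M(42), P1:I | bus: none
[21] P1: store L3 := 40 | P0:I, P1:M(40) | bus: BusRdX,Flush
[22] P0: store L1 := 61 | P0:M(61), P1:I | bus: none
[23] P1: store L2 := 67 | P0:I, P1:M(67) | bus: none
[24] P1: load  L0 | P0:S(42), P1:S(42) | bus: BusRd,Flush
[25] P1: store L0 := 38 | P0:I, P1:M(38) | bus: BusUpgr
[26] P0: store L0 := 85 | P0:M(85), P1:I | bus: BusRdX,Flush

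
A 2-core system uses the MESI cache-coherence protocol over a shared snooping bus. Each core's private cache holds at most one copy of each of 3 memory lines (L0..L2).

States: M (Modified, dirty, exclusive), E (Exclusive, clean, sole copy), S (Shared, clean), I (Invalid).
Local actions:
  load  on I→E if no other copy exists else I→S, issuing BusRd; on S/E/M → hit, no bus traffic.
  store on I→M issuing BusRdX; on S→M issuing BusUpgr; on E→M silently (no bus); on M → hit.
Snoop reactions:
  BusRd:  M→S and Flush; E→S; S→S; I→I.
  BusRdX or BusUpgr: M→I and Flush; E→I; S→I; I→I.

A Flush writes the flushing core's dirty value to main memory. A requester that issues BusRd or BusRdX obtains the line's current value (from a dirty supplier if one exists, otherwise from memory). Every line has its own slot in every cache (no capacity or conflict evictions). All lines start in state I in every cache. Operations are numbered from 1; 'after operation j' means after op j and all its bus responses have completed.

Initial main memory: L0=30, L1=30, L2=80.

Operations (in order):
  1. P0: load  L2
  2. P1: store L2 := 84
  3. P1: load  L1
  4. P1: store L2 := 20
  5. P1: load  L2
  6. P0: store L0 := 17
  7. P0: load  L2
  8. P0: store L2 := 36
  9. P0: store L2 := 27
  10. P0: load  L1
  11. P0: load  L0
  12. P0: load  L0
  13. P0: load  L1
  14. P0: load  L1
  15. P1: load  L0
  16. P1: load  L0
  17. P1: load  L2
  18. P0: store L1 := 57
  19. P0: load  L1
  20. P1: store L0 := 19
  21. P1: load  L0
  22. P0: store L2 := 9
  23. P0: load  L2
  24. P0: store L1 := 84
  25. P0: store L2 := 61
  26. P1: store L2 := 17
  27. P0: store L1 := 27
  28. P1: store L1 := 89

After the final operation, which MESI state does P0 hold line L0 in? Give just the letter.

state = I

1. P0: load  L2  bus=[BusRd]  L2: P0=E P1=I  mem[L2]=80
2. P1: store L2 := 84  bus=[BusRdX]  L2: P0=I P1=M  mem[L2]=80
3. P1: load  L1  bus=[BusRd]  L1: P0=I P1=E  mem[L1]=30
4. P1: store L2 := 20  bus=[-]  L2: P0=I P1=M  mem[L2]=80
5. P1: load  L2  bus=[-]  L2: P0=I P1=M  mem[L2]=80
6. P0: store L0 := 17  bus=[BusRdX]  L0: P0=M P1=I  mem[L0]=30
7. P0: load  L2  bus=[BusRd,Flush]  L2: P0=S P1=S  mem[L2]=20
8. P0: store L2 := 36  bus=[BusUpgr]  L2: P0=M P1=I  mem[L2]=20
9. P0: store L2 := 27  bus=[-]  L2: P0=M P1=I  mem[L2]=20
10. P0: load  L1  bus=[BusRd]  L1: P0=S P1=S  mem[L1]=30
11. P0: load  L0  bus=[-]  L0: P0=M P1=I  mem[L0]=30
12. P0: load  L0  bus=[-]  L0: P0=M P1=I  mem[L0]=30
13. P0: load  L1  bus=[-]  L1: P0=S P1=S  mem[L1]=30
14. P0: load  L1  bus=[-]  L1: P0=S P1=S  mem[L1]=30
15. P1: load  L0  bus=[BusRd,Flush]  L0: P0=S P1=S  mem[L0]=17
16. P1: load  L0  bus=[-]  L0: P0=S P1=S  mem[L0]=17
17. P1: load  L2  bus=[BusRd,Flush]  L2: P0=S P1=S  mem[L2]=27
18. P0: store L1 := 57  bus=[BusUpgr]  L1: P0=M P1=I  mem[L1]=30
19. P0: load  L1  bus=[-]  L1: P0=M P1=I  mem[L1]=30
20. P1: store L0 := 19  bus=[BusUpgr]  L0: P0=I P1=M  mem[L0]=17
21. P1: load  L0  bus=[-]  L0: P0=I P1=M  mem[L0]=17
22. P0: store L2 := 9  bus=[BusUpgr]  L2: P0=M P1=I  mem[L2]=27
23. P0: load  L2  bus=[-]  L2: P0=M P1=I  mem[L2]=27
24. P0: store L1 := 84  bus=[-]  L1: P0=M P1=I  mem[L1]=30
25. P0: store L2 := 61  bus=[-]  L2: P0=M P1=I  mem[L2]=27
26. P1: store L2 := 17  bus=[BusRdX,Flush]  L2: P0=I P1=M  mem[L2]=61
27. P0: store L1 := 27  bus=[-]  L1: P0=M P1=I  mem[L1]=30
28. P1: store L1 := 89  bus=[BusRdX,Flush]  L1: P0=I P1=M  mem[L1]=27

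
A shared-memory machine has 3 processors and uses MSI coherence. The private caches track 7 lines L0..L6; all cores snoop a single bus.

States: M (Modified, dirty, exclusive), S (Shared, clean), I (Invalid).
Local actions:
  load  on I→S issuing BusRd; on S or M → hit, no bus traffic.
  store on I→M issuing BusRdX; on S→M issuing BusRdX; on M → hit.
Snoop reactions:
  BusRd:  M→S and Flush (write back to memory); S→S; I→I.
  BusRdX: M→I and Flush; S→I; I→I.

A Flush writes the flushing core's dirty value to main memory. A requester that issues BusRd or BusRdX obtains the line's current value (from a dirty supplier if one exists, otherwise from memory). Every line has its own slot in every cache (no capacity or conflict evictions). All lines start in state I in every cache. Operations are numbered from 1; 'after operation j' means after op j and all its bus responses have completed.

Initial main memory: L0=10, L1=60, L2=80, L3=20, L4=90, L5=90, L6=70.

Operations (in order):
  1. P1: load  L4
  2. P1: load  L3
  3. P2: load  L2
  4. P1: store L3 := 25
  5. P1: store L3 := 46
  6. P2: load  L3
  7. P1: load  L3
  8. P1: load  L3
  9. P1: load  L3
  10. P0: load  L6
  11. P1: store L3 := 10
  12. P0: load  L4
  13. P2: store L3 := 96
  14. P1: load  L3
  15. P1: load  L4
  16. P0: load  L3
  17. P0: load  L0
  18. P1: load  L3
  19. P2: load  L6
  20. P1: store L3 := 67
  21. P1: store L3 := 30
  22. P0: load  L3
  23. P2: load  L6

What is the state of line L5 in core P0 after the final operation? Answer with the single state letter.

state = I

[1] P1: load  L4 | P0:I, P1:S(90), P2:I | bus: BusRd
[2] P1: load  L3 | P0:I, P1:S(20), P2:I | bus: BusRd
[3] P2: load  L2 | P0:I, P1:I, P2:S(80) | bus: BusRd
[4] P1: store L3 := 25 | P0:I, P1:M(25), P2:I | bus: BusRdX
[5] P1: store L3 := 46 | P0:I, P1:M(46), P2:I | bus: none
[6] P2: load  L3 | P0:I, P1:S(46), P2:S(46) | bus: BusRd,Flush
[7] P1: load  L3 | P0:I, P1:S(46), P2:S(46) | bus: none
[8] P1: load  L3 | P0:I, P1:S(46), P2:S(46) | bus: none
[9] P1: load  L3 | P0:I, P1:S(46), P2:S(46) | bus: none
[10] P0: load  L6 | P0:S(70), P1:I, P2:I | bus: BusRd
[11] P1: store L3 := 10 | P0:I, P1:M(10), P2:I | bus: BusRdX
[12] P0: load  L4 | P0:S(90), P1:S(90), P2:I | bus: BusRd
[13] P2: store L3 := 96 | P0:I, P1:I, P2:M(96) | bus: BusRdX,Flush
[14] P1: load  L3 | P0:I, P1:S(96), P2:S(96) | bus: BusRd,Flush
[15] P1: load  L4 | P0:S(90), P1:S(90), P2:I | bus: none
[16] P0: load  L3 | P0:S(96), P1:S(96), P2:S(96) | bus: BusRd
[17] P0: load  L0 | P0:S(10), P1:I, P2:I | bus: BusRd
[18] P1: load  L3 | P0:S(96), P1:S(96), P2:S(96) | bus: none
[19] P2: load  L6 | P0:S(70), P1:I, P2:S(70) | bus: BusRd
[20] P1: store L3 := 67 | P0:I, P1:M(67), P2:I | bus: BusRdX
[21] P1: store L3 := 30 | P0:I, P1:M(30), P2:I | bus: none
[22] P0: load  L3 | P0:S(30), P1:S(30), P2:I | bus: BusRd,Flush
[23] P2: load  L6 | P0:S(70), P1:I, P2:S(70) | bus: none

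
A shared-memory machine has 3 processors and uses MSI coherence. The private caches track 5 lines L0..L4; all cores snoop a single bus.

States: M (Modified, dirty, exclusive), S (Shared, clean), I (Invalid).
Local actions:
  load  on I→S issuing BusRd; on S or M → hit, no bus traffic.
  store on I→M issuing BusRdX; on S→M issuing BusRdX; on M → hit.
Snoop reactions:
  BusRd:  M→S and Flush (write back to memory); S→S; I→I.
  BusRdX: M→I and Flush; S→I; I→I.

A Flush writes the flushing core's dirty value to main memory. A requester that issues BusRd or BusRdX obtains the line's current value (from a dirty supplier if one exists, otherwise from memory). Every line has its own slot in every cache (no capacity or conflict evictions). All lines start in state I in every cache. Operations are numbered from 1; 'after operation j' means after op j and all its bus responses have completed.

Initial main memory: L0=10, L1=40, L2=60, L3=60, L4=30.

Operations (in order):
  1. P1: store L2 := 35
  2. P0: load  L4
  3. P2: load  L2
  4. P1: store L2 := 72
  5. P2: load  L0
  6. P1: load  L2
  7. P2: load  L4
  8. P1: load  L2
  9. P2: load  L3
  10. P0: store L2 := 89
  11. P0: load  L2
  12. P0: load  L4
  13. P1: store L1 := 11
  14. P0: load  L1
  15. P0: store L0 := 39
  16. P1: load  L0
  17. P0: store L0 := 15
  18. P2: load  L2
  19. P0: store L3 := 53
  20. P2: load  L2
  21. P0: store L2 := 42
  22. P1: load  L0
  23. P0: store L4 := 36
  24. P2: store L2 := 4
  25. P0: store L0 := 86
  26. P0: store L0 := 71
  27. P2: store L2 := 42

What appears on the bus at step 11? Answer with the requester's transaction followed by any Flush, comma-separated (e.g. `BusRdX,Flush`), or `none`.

bus = none

  op1 P1: store L2 := 35 → I/M/I on L2; bus BusRdX; mem=60
  op2 P0: load  L4 → S/I/I on L4; bus BusRd; mem=30
  op3 P2: load  L2 → I/S/S on L2; bus BusRd Flush; mem=35
  op4 P1: store L2 := 72 → I/M/I on L2; bus BusRdX; mem=35
  op5 P2: load  L0 → I/I/S on L0; bus BusRd; mem=10
  op6 P1: load  L2 → I/M/I on L2; bus (none); mem=35
  op7 P2: load  L4 → S/I/S on L4; bus BusRd; mem=30
  op8 P1: load  L2 → I/M/I on L2; bus (none); mem=35
  op9 P2: load  L3 → I/I/S on L3; bus BusRd; mem=60
  op10 P0: store L2 := 89 → M/I/I on L2; bus BusRdX Flush; mem=72
  op11 P0: load  L2 → M/I/I on L2; bus (none); mem=72
  op12 P0: load  L4 → S/I/S on L4; bus (none); mem=30
  op13 P1: store L1 := 11 → I/M/I on L1; bus BusRdX; mem=40
  op14 P0: load  L1 → S/S/I on L1; bus BusRd Flush; mem=11
  op15 P0: store L0 := 39 → M/I/I on L0; bus BusRdX; mem=10
  op16 P1: load  L0 → S/S/I on L0; bus BusRd Flush; mem=39
  op17 P0: store L0 := 15 → M/I/I on L0; bus BusRdX; mem=39
  op18 P2: load  L2 → S/I/S on L2; bus BusRd Flush; mem=89
  op19 P0: store L3 := 53 → M/I/I on L3; bus BusRdX; mem=60
  op20 P2: load  L2 → S/I/S on L2; bus (none); mem=89
  op21 P0: store L2 := 42 → M/I/I on L2; bus BusRdX; mem=89
  op22 P1: load  L0 → S/S/I on L0; bus BusRd Flush; mem=15
  op23 P0: store L4 := 36 → M/I/I on L4; bus BusRdX; mem=30
  op24 P2: store L2 := 4 → I/I/M on L2; bus BusRdX Flush; mem=42
  op25 P0: store L0 := 86 → M/I/I on L0; bus BusRdX; mem=15
  op26 P0: store L0 := 71 → M/I/I on L0; bus (none); mem=15
  op27 P2: store L2 := 42 → I/I/M on L2; bus (none); mem=42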